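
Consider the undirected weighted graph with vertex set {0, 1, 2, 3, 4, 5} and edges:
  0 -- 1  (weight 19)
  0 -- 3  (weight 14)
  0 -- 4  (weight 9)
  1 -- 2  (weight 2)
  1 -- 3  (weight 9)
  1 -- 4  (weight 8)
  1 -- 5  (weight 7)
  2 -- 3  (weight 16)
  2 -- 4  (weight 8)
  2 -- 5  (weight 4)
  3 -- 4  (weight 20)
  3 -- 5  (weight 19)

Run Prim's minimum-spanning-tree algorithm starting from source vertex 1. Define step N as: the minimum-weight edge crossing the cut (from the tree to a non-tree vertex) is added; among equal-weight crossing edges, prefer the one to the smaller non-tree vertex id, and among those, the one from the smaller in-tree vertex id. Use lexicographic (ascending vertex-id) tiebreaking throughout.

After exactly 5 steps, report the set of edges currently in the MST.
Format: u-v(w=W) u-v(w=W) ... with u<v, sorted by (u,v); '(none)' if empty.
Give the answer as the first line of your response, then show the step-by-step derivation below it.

0-4(w=9) 1-2(w=2) 1-3(w=9) 1-4(w=8) 2-5(w=4)

step 1: add edge 1-2 (w=2); MST = {1-2(w=2)}
step 2: add edge 2-5 (w=4); MST = {1-2(w=2) 2-5(w=4)}
step 3: add edge 1-4 (w=8); MST = {1-2(w=2) 1-4(w=8) 2-5(w=4)}
step 4: add edge 0-4 (w=9); MST = {0-4(w=9) 1-2(w=2) 1-4(w=8) 2-5(w=4)}
step 5: add edge 1-3 (w=9); MST = {0-4(w=9) 1-2(w=2) 1-3(w=9) 1-4(w=8) 2-5(w=4)}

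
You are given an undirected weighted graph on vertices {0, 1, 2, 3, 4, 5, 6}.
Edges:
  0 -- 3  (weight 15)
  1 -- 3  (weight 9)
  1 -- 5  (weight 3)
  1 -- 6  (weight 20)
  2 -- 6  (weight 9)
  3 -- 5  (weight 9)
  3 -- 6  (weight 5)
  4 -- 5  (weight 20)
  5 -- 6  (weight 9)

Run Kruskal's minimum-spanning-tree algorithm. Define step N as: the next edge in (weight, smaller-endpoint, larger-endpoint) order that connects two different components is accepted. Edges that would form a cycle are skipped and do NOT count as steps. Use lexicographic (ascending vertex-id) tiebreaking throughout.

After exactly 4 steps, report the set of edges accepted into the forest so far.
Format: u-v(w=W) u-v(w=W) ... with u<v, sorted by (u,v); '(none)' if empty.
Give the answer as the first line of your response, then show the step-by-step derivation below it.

1-3(w=9) 1-5(w=3) 2-6(w=9) 3-6(w=5)

step 1: add edge 1-5 (w=3); MST = {1-5(w=3)}
step 2: add edge 3-6 (w=5); MST = {1-5(w=3) 3-6(w=5)}
step 3: add edge 1-3 (w=9); MST = {1-3(w=9) 1-5(w=3) 3-6(w=5)}
step 4: add edge 2-6 (w=9); MST = {1-3(w=9) 1-5(w=3) 2-6(w=9) 3-6(w=5)}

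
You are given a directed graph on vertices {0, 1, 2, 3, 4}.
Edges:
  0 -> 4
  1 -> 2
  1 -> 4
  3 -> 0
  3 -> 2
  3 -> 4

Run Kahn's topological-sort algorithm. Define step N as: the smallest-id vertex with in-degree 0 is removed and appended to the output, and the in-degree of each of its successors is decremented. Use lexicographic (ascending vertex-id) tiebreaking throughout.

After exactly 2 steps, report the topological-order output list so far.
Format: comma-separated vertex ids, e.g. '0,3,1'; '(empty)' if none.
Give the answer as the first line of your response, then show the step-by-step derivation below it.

1,3

step 1: output 1; order=[1]; indeg=(1,0,1,0,2)
step 2: output 3; order=[1,3]; indeg=(0,0,0,0,1)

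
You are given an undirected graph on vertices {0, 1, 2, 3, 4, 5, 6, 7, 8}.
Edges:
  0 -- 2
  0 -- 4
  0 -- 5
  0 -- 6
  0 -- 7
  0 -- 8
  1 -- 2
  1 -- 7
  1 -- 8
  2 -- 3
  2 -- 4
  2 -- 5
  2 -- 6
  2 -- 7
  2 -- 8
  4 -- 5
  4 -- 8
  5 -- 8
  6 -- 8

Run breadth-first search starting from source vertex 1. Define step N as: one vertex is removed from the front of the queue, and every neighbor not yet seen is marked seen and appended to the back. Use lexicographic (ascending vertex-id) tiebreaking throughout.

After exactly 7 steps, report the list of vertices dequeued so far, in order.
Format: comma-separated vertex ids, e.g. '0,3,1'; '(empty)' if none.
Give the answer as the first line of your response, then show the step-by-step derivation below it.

1,2,7,8,0,3,4

step 1: dequeue 1; queue=[2,7,8]; order=1
step 2: dequeue 2; queue=[7,8,0,3,4,5,6]; order=1,2
step 3: dequeue 7; queue=[8,0,3,4,5,6]; order=1,2,7
step 4: dequeue 8; queue=[0,3,4,5,6]; order=1,2,7,8
step 5: dequeue 0; queue=[3,4,5,6]; order=1,2,7,8,0
step 6: dequeue 3; queue=[4,5,6]; order=1,2,7,8,0,3
step 7: dequeue 4; queue=[5,6]; order=1,2,7,8,0,3,4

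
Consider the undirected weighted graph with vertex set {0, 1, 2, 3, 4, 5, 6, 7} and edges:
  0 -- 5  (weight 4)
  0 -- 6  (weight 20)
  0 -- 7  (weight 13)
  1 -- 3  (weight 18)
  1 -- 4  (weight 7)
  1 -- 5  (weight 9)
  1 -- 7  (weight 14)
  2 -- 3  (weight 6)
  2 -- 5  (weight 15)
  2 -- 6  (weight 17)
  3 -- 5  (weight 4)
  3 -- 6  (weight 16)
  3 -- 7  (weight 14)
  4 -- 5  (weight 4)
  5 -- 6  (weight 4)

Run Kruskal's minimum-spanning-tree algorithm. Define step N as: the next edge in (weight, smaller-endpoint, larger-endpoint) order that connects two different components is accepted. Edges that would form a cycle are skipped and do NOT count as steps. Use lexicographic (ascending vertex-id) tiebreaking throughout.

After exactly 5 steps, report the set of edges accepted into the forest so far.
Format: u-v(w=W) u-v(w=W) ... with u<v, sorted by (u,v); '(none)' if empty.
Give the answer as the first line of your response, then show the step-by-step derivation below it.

0-5(w=4) 2-3(w=6) 3-5(w=4) 4-5(w=4) 5-6(w=4)

step 1: add edge 0-5 (w=4); MST = {0-5(w=4)}
step 2: add edge 3-5 (w=4); MST = {0-5(w=4) 3-5(w=4)}
step 3: add edge 4-5 (w=4); MST = {0-5(w=4) 3-5(w=4) 4-5(w=4)}
step 4: add edge 5-6 (w=4); MST = {0-5(w=4) 3-5(w=4) 4-5(w=4) 5-6(w=4)}
step 5: add edge 2-3 (w=6); MST = {0-5(w=4) 2-3(w=6) 3-5(w=4) 4-5(w=4) 5-6(w=4)}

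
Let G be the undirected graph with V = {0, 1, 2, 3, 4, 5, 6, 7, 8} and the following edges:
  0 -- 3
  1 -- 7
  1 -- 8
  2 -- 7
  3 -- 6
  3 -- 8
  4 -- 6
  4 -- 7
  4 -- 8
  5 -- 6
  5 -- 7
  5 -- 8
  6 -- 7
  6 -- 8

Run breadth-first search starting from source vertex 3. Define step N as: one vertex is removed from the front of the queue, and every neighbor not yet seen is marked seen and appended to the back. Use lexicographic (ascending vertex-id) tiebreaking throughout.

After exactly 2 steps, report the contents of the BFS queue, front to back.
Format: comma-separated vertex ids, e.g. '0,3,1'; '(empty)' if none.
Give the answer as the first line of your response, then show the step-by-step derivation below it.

6,8

step 1: dequeue 3; queue=[0,6,8]; order=3
step 2: dequeue 0; queue=[6,8]; order=3,0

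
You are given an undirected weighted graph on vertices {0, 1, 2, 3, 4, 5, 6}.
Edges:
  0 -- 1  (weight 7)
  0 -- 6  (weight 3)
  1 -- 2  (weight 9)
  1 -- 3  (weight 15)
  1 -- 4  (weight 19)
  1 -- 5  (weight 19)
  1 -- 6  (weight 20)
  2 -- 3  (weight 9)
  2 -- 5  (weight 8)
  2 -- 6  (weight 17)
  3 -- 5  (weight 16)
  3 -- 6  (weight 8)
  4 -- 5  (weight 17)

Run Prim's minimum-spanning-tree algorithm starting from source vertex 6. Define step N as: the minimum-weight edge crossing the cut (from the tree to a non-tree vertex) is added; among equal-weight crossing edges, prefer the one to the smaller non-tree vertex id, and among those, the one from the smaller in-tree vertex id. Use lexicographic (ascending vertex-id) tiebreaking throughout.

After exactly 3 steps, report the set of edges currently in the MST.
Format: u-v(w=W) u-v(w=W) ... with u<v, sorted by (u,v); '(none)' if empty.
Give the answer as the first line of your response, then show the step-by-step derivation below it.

0-1(w=7) 0-6(w=3) 3-6(w=8)

step 1: add edge 0-6 (w=3); MST = {0-6(w=3)}
step 2: add edge 0-1 (w=7); MST = {0-1(w=7) 0-6(w=3)}
step 3: add edge 3-6 (w=8); MST = {0-1(w=7) 0-6(w=3) 3-6(w=8)}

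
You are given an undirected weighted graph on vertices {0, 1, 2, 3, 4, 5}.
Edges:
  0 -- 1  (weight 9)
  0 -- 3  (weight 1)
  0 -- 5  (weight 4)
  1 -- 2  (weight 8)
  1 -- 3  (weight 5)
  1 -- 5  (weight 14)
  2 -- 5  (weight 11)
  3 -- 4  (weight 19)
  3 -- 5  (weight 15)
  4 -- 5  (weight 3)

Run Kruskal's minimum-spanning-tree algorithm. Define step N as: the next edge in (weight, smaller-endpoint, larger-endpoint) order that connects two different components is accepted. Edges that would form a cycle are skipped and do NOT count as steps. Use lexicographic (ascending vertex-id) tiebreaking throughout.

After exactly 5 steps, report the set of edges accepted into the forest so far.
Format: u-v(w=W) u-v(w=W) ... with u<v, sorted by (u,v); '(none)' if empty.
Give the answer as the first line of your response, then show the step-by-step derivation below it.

0-3(w=1) 0-5(w=4) 1-2(w=8) 1-3(w=5) 4-5(w=3)

step 1: add edge 0-3 (w=1); MST = {0-3(w=1)}
step 2: add edge 4-5 (w=3); MST = {0-3(w=1) 4-5(w=3)}
step 3: add edge 0-5 (w=4); MST = {0-3(w=1) 0-5(w=4) 4-5(w=3)}
step 4: add edge 1-3 (w=5); MST = {0-3(w=1) 0-5(w=4) 1-3(w=5) 4-5(w=3)}
step 5: add edge 1-2 (w=8); MST = {0-3(w=1) 0-5(w=4) 1-2(w=8) 1-3(w=5) 4-5(w=3)}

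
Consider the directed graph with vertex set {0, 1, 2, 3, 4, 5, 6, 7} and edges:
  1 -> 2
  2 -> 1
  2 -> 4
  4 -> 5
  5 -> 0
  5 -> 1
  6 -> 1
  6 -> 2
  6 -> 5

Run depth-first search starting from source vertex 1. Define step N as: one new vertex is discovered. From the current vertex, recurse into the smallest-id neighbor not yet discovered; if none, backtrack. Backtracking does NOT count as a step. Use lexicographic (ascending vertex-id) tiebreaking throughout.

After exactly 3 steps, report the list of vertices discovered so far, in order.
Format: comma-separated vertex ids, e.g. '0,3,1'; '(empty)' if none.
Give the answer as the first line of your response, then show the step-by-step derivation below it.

1,2,4

step 1: discover 1; path=1; order=1
step 2: discover 2; path=1>2; order=1,2
step 3: discover 4; path=1>2>4; order=1,2,4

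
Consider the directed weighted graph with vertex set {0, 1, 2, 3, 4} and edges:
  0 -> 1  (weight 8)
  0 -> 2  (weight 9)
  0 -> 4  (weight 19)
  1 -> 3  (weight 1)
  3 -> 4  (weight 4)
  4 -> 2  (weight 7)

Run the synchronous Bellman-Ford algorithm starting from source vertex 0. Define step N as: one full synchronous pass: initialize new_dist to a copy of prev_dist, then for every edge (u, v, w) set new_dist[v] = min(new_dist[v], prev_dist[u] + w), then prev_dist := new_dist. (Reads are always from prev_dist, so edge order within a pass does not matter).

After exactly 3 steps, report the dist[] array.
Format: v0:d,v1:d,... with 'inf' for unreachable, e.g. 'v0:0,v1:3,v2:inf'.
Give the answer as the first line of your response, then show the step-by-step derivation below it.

v0:0,v1:8,v2:9,v3:9,v4:13

step 1: dist = v0:0,v1:8,v2:9,v3:inf,v4:19
step 2: dist = v0:0,v1:8,v2:9,v3:9,v4:19
step 3: dist = v0:0,v1:8,v2:9,v3:9,v4:13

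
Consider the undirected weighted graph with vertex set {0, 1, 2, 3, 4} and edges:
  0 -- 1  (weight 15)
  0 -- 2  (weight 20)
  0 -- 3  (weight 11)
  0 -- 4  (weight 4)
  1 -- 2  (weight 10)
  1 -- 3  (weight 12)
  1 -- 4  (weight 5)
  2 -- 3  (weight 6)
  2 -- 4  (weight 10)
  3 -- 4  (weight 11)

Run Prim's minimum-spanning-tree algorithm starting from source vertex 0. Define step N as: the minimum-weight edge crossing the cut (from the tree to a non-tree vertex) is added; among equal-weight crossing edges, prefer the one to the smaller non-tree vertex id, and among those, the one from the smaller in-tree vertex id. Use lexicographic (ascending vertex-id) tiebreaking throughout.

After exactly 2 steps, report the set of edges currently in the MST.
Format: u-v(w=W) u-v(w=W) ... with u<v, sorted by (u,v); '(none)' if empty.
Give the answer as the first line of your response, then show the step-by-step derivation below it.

0-4(w=4) 1-4(w=5)

step 1: add edge 0-4 (w=4); MST = {0-4(w=4)}
step 2: add edge 1-4 (w=5); MST = {0-4(w=4) 1-4(w=5)}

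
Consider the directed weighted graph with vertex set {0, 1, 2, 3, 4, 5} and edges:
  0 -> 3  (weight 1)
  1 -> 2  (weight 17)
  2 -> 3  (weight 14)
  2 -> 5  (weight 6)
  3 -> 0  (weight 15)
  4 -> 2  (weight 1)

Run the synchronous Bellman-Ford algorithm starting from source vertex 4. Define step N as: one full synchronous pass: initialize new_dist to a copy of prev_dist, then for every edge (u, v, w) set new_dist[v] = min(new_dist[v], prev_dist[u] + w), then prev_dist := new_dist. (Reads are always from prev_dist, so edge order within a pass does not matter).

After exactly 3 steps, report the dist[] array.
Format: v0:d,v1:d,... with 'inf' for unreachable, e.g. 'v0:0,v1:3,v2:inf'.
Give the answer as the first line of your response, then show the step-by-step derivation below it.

v0:30,v1:inf,v2:1,v3:15,v4:0,v5:7

step 1: dist = v0:inf,v1:inf,v2:1,v3:inf,v4:0,v5:inf
step 2: dist = v0:inf,v1:inf,v2:1,v3:15,v4:0,v5:7
step 3: dist = v0:30,v1:inf,v2:1,v3:15,v4:0,v5:7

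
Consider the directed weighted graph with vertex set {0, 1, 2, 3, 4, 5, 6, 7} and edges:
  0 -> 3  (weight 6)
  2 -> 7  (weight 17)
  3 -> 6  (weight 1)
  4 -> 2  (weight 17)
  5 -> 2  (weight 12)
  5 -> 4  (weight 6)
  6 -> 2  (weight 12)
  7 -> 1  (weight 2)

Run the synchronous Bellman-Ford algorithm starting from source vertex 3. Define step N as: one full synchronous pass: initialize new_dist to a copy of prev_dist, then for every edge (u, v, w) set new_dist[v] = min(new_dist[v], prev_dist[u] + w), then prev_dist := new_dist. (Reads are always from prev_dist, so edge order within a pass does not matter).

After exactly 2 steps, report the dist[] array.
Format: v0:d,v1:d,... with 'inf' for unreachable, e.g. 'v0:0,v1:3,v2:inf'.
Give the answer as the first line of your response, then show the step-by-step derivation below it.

v0:inf,v1:inf,v2:13,v3:0,v4:inf,v5:inf,v6:1,v7:inf

step 1: dist = v0:inf,v1:inf,v2:inf,v3:0,v4:inf,v5:inf,v6:1,v7:inf
step 2: dist = v0:inf,v1:inf,v2:13,v3:0,v4:inf,v5:inf,v6:1,v7:inf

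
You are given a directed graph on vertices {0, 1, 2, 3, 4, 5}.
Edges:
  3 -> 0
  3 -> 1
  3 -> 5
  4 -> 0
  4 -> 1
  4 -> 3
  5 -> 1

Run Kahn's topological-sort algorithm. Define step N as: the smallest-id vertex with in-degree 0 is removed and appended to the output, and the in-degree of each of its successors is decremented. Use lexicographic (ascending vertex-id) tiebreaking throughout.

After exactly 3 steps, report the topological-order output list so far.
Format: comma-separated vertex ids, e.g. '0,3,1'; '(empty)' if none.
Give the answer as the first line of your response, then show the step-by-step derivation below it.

2,4,3

step 1: output 2; order=[2]; indeg=(2,3,0,1,0,1)
step 2: output 4; order=[2,4]; indeg=(1,2,0,0,0,1)
step 3: output 3; order=[2,4,3]; indeg=(0,1,0,0,0,0)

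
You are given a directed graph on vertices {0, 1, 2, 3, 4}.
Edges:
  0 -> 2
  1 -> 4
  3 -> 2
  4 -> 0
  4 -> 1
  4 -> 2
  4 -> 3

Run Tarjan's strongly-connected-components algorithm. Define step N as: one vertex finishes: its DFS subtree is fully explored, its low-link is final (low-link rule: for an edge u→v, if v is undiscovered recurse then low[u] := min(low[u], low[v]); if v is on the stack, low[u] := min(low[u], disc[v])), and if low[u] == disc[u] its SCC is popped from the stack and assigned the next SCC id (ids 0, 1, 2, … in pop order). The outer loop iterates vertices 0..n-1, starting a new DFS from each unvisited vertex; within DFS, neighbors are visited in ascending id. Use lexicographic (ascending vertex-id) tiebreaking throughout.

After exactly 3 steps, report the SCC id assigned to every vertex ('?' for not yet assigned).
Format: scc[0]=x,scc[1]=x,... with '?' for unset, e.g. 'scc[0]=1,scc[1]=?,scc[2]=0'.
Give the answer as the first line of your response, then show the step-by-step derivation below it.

scc[0]=1,scc[1]=?,scc[2]=0,scc[3]=2,scc[4]=?

step 1: low=(low[0]=0,low[1]=?,low[2]=1,low[3]=?,low[4]=?); scc=(scc[0]=?,scc[1]=?,scc[2]=0,scc[3]=?,scc[4]=?)
step 2: low=(low[0]=0,low[1]=?,low[2]=1,low[3]=?,low[4]=?); scc=(scc[0]=1,scc[1]=?,scc[2]=0,scc[3]=?,scc[4]=?)
step 3: low=(low[0]=0,low[1]=2,low[2]=1,low[3]=4,low[4]=2); scc=(scc[0]=1,scc[1]=?,scc[2]=0,scc[3]=2,scc[4]=?)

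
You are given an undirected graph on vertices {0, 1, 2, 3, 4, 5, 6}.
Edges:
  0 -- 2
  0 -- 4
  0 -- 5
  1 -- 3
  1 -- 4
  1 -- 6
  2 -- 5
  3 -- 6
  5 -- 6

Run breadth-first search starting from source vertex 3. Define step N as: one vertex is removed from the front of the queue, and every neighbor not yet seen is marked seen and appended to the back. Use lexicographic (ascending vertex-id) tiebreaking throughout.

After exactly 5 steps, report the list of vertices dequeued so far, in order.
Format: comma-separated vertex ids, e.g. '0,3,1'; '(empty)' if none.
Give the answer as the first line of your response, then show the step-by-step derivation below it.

3,1,6,4,5

step 1: dequeue 3; queue=[1,6]; order=3
step 2: dequeue 1; queue=[6,4]; order=3,1
step 3: dequeue 6; queue=[4,5]; order=3,1,6
step 4: dequeue 4; queue=[5,0]; order=3,1,6,4
step 5: dequeue 5; queue=[0,2]; order=3,1,6,4,5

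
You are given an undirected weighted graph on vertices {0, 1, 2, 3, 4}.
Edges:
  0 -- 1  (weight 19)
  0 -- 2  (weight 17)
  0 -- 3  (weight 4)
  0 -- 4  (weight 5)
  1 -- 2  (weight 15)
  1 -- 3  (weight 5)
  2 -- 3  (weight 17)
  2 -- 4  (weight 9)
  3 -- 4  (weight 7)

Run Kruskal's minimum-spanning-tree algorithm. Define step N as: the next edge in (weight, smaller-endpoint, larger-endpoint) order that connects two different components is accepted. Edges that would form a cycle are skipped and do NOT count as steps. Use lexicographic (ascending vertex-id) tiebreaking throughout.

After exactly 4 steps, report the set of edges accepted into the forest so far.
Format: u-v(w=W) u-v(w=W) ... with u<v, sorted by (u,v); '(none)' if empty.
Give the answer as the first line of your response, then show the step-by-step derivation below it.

0-3(w=4) 0-4(w=5) 1-3(w=5) 2-4(w=9)

step 1: add edge 0-3 (w=4); MST = {0-3(w=4)}
step 2: add edge 0-4 (w=5); MST = {0-3(w=4) 0-4(w=5)}
step 3: add edge 1-3 (w=5); MST = {0-3(w=4) 0-4(w=5) 1-3(w=5)}
step 4: add edge 2-4 (w=9); MST = {0-3(w=4) 0-4(w=5) 1-3(w=5) 2-4(w=9)}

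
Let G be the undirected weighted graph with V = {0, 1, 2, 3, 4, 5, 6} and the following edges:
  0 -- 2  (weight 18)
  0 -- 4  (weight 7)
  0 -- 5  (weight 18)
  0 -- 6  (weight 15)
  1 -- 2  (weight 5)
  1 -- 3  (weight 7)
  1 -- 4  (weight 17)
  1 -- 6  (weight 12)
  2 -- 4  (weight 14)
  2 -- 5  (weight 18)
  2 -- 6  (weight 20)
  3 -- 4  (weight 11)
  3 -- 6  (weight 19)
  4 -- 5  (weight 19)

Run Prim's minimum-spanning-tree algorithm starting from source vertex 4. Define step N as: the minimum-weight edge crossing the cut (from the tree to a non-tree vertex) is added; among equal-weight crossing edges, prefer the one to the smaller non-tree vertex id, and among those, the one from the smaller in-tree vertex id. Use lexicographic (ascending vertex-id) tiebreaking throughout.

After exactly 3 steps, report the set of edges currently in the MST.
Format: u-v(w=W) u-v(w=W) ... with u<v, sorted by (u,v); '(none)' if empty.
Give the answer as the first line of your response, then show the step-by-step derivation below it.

0-4(w=7) 1-3(w=7) 3-4(w=11)

step 1: add edge 0-4 (w=7); MST = {0-4(w=7)}
step 2: add edge 3-4 (w=11); MST = {0-4(w=7) 3-4(w=11)}
step 3: add edge 1-3 (w=7); MST = {0-4(w=7) 1-3(w=7) 3-4(w=11)}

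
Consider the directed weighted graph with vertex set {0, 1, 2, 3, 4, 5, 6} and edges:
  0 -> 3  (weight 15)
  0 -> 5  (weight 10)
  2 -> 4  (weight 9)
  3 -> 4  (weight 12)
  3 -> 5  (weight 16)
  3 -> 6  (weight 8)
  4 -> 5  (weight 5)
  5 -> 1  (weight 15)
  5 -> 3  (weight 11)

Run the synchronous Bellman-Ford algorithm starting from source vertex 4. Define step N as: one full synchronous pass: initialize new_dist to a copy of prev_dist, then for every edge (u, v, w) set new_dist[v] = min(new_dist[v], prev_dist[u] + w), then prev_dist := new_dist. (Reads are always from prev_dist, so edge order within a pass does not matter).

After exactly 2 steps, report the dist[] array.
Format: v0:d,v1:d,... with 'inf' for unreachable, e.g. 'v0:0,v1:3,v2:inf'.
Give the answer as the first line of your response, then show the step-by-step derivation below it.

v0:inf,v1:20,v2:inf,v3:16,v4:0,v5:5,v6:inf

step 1: dist = v0:inf,v1:inf,v2:inf,v3:inf,v4:0,v5:5,v6:inf
step 2: dist = v0:inf,v1:20,v2:inf,v3:16,v4:0,v5:5,v6:inf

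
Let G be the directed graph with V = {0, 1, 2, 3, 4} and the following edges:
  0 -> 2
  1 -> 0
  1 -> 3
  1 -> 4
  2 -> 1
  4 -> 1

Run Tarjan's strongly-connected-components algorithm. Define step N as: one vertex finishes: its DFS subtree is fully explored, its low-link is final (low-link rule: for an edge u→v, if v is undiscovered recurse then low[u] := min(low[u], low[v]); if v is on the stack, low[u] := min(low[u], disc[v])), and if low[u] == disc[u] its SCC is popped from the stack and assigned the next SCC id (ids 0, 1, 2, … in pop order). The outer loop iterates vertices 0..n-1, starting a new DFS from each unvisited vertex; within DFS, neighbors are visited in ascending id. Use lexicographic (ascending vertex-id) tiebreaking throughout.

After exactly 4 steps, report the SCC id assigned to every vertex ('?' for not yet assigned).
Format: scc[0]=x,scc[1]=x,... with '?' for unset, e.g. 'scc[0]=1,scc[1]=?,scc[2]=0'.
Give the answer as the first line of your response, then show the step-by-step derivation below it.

scc[0]=?,scc[1]=?,scc[2]=?,scc[3]=0,scc[4]=?

step 1: low=(low[0]=0,low[1]=0,low[2]=1,low[3]=3,low[4]=?); scc=(scc[0]=?,scc[1]=?,scc[2]=?,scc[3]=0,scc[4]=?)
step 2: low=(low[0]=0,low[1]=0,low[2]=1,low[3]=3,low[4]=2); scc=(scc[0]=?,scc[1]=?,scc[2]=?,scc[3]=0,scc[4]=?)
step 3: low=(low[0]=0,low[1]=0,low[2]=1,low[3]=3,low[4]=2); scc=(scc[0]=?,scc[1]=?,scc[2]=?,scc[3]=0,scc[4]=?)
step 4: low=(low[0]=0,low[1]=0,low[2]=0,low[3]=3,low[4]=2); scc=(scc[0]=?,scc[1]=?,scc[2]=?,scc[3]=0,scc[4]=?)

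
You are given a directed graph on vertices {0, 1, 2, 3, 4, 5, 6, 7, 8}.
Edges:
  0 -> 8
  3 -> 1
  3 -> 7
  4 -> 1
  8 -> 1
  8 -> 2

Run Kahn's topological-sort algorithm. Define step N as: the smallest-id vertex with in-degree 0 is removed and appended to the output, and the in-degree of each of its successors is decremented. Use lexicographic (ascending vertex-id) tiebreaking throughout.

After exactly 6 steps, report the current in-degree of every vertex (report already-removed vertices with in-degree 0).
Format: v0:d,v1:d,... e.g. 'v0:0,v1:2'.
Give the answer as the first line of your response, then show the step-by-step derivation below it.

v0:0,v1:1,v2:1,v3:0,v4:0,v5:0,v6:0,v7:0,v8:0

step 1: output 0; order=[0]; indeg=(0,3,1,0,0,0,0,1,0)
step 2: output 3; order=[0,3]; indeg=(0,2,1,0,0,0,0,0,0)
step 3: output 4; order=[0,3,4]; indeg=(0,1,1,0,0,0,0,0,0)
step 4: output 5; order=[0,3,4,5]; indeg=(0,1,1,0,0,0,0,0,0)
step 5: output 6; order=[0,3,4,5,6]; indeg=(0,1,1,0,0,0,0,0,0)
step 6: output 7; order=[0,3,4,5,6,7]; indeg=(0,1,1,0,0,0,0,0,0)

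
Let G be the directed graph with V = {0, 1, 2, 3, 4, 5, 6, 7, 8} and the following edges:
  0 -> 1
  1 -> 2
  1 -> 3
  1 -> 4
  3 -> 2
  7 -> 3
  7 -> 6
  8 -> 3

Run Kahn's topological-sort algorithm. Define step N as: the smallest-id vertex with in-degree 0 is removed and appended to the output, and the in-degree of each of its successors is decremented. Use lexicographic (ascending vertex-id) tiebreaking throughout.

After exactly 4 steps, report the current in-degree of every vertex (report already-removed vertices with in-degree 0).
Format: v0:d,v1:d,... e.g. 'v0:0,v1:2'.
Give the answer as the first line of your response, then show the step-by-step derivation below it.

v0:0,v1:0,v2:1,v3:2,v4:0,v5:0,v6:1,v7:0,v8:0

step 1: output 0; order=[0]; indeg=(0,0,2,3,1,0,1,0,0)
step 2: output 1; order=[0,1]; indeg=(0,0,1,2,0,0,1,0,0)
step 3: output 4; order=[0,1,4]; indeg=(0,0,1,2,0,0,1,0,0)
step 4: output 5; order=[0,1,4,5]; indeg=(0,0,1,2,0,0,1,0,0)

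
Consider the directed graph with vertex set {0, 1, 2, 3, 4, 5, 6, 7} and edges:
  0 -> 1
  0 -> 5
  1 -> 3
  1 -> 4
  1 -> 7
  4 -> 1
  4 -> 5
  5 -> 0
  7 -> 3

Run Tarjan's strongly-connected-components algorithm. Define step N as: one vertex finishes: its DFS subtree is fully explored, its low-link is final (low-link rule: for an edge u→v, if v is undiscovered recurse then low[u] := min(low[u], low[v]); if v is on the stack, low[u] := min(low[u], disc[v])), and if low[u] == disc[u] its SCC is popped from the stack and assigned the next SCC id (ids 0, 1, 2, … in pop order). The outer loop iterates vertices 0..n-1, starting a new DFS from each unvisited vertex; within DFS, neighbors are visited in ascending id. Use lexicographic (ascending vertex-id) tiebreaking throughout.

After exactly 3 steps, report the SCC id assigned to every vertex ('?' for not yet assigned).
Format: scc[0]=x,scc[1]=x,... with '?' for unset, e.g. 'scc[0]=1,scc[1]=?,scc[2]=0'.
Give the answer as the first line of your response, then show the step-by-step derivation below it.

scc[0]=?,scc[1]=?,scc[2]=?,scc[3]=0,scc[4]=?,scc[5]=?,scc[6]=?,scc[7]=?

step 1: low=(low[0]=0,low[1]=1,low[2]=?,low[3]=2,low[4]=?,low[5]=?,low[6]=?,low[7]=?); scc=(scc[0]=?,scc[1]=?,scc[2]=?,scc[3]=0,scc[4]=?,scc[5]=?,scc[6]=?,scc[7]=?)
step 2: low=(low[0]=0,low[1]=1,low[2]=?,low[3]=2,low[4]=1,low[5]=0,low[6]=?,low[7]=?); scc=(scc[0]=?,scc[1]=?,scc[2]=?,scc[3]=0,scc[4]=?,scc[5]=?,scc[6]=?,scc[7]=?)
step 3: low=(low[0]=0,low[1]=1,low[2]=?,low[3]=2,low[4]=0,low[5]=0,low[6]=?,low[7]=?); scc=(scc[0]=?,scc[1]=?,scc[2]=?,scc[3]=0,scc[4]=?,scc[5]=?,scc[6]=?,scc[7]=?)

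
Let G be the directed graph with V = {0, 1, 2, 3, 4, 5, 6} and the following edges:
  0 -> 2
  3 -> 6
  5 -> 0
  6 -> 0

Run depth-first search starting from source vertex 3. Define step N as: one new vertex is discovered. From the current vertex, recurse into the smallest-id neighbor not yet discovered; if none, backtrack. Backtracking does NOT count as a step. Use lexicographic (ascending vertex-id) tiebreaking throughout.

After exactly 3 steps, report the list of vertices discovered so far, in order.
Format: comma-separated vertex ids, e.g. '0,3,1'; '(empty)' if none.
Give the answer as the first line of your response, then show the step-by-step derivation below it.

3,6,0

step 1: discover 3; path=3; order=3
step 2: discover 6; path=3>6; order=3,6
step 3: discover 0; path=3>6>0; order=3,6,0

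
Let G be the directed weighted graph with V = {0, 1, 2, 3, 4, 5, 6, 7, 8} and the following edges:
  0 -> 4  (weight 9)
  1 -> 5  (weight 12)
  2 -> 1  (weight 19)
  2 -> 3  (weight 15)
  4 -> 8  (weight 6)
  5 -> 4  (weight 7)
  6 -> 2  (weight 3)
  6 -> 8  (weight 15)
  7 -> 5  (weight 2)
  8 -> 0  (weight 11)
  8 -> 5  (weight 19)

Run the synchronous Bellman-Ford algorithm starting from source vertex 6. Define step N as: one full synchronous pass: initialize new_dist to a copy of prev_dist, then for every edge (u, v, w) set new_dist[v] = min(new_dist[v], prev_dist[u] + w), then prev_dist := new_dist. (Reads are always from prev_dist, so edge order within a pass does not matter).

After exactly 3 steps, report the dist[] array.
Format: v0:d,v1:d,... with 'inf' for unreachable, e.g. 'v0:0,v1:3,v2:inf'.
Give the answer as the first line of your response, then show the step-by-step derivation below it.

v0:26,v1:22,v2:3,v3:18,v4:35,v5:34,v6:0,v7:inf,v8:15

step 1: dist = v0:inf,v1:inf,v2:3,v3:inf,v4:inf,v5:inf,v6:0,v7:inf,v8:15
step 2: dist = v0:26,v1:22,v2:3,v3:18,v4:inf,v5:34,v6:0,v7:inf,v8:15
step 3: dist = v0:26,v1:22,v2:3,v3:18,v4:35,v5:34,v6:0,v7:inf,v8:15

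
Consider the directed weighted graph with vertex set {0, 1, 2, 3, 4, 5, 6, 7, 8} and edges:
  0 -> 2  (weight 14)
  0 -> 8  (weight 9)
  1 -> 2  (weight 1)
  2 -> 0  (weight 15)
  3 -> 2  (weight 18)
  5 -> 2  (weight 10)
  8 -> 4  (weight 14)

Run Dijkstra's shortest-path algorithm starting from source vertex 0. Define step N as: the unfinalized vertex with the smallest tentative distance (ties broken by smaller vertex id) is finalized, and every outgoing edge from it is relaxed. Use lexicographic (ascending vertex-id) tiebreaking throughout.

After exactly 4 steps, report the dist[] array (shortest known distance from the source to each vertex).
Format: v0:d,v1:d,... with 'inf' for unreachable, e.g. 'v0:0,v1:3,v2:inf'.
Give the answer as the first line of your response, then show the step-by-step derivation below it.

v0:0,v1:inf,v2:14,v3:inf,v4:23,v5:inf,v6:inf,v7:inf,v8:9

step 1: dist = v0:0,v1:inf,v2:14,v3:inf,v4:inf,v5:inf,v6:inf,v7:inf,v8:9
step 2: dist = v0:0,v1:inf,v2:14,v3:inf,v4:23,v5:inf,v6:inf,v7:inf,v8:9
step 3: dist = v0:0,v1:inf,v2:14,v3:inf,v4:23,v5:inf,v6:inf,v7:inf,v8:9
step 4: dist = v0:0,v1:inf,v2:14,v3:inf,v4:23,v5:inf,v6:inf,v7:inf,v8:9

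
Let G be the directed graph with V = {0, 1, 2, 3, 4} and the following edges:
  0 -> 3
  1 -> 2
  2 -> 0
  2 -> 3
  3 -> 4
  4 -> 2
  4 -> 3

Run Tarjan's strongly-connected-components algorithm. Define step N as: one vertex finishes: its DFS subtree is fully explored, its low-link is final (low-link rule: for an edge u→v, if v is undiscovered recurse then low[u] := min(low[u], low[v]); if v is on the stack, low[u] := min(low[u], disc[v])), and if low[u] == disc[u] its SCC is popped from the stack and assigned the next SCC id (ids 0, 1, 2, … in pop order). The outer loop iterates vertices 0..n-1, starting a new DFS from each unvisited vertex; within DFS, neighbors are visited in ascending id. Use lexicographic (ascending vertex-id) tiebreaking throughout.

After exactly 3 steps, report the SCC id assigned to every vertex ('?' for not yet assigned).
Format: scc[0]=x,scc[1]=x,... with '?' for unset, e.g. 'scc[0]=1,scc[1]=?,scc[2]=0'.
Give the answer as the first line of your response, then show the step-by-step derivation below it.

scc[0]=?,scc[1]=?,scc[2]=?,scc[3]=?,scc[4]=?

step 1: low=(low[0]=0,low[1]=?,low[2]=0,low[3]=1,low[4]=2); scc=(scc[0]=?,scc[1]=?,scc[2]=?,scc[3]=?,scc[4]=?)
step 2: low=(low[0]=0,low[1]=?,low[2]=0,low[3]=1,low[4]=0); scc=(scc[0]=?,scc[1]=?,scc[2]=?,scc[3]=?,scc[4]=?)
step 3: low=(low[0]=0,low[1]=?,low[2]=0,low[3]=0,low[4]=0); scc=(scc[0]=?,scc[1]=?,scc[2]=?,scc[3]=?,scc[4]=?)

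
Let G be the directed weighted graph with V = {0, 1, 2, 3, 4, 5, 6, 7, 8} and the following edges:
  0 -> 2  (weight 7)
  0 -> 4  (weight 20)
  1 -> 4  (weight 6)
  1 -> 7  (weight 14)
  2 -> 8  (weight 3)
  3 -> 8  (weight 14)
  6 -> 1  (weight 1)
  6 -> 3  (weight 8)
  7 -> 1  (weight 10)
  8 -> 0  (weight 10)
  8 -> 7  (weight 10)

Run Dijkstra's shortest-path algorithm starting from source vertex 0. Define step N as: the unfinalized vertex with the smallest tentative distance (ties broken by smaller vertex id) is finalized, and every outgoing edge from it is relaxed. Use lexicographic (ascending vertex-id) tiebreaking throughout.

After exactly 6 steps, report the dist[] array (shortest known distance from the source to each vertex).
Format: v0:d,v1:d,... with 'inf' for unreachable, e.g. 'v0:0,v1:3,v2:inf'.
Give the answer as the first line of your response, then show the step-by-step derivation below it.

v0:0,v1:30,v2:7,v3:inf,v4:20,v5:inf,v6:inf,v7:20,v8:10

step 1: dist = v0:0,v1:inf,v2:7,v3:inf,v4:20,v5:inf,v6:inf,v7:inf,v8:inf
step 2: dist = v0:0,v1:inf,v2:7,v3:inf,v4:20,v5:inf,v6:inf,v7:inf,v8:10
step 3: dist = v0:0,v1:inf,v2:7,v3:inf,v4:20,v5:inf,v6:inf,v7:20,v8:10
step 4: dist = v0:0,v1:inf,v2:7,v3:inf,v4:20,v5:inf,v6:inf,v7:20,v8:10
step 5: dist = v0:0,v1:30,v2:7,v3:inf,v4:20,v5:inf,v6:inf,v7:20,v8:10
step 6: dist = v0:0,v1:30,v2:7,v3:inf,v4:20,v5:inf,v6:inf,v7:20,v8:10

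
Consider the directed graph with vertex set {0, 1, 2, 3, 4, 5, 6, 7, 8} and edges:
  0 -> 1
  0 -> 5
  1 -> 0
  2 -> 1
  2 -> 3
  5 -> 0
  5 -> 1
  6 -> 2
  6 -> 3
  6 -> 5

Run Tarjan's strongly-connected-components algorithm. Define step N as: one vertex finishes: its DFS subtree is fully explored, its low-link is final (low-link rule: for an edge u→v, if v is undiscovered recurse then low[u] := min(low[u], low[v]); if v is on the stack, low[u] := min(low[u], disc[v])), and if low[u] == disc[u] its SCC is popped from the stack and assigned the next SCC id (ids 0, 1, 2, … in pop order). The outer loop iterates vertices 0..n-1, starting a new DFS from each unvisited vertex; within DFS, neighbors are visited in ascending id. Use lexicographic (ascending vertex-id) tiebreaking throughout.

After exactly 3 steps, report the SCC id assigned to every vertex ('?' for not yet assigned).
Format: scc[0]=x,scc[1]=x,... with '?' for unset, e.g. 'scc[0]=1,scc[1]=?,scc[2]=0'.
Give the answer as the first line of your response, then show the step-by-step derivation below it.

scc[0]=0,scc[1]=0,scc[2]=?,scc[3]=?,scc[4]=?,scc[5]=0,scc[6]=?,scc[7]=?,scc[8]=?

step 1: low=(low[0]=0,low[1]=0,low[2]=?,low[3]=?,low[4]=?,low[5]=?,low[6]=?,low[7]=?,low[8]=?); scc=(scc[0]=?,scc[1]=?,scc[2]=?,scc[3]=?,scc[4]=?,scc[5]=?,scc[6]=?,scc[7]=?,scc[8]=?)
step 2: low=(low[0]=0,low[1]=0,low[2]=?,low[3]=?,low[4]=?,low[5]=0,low[6]=?,low[7]=?,low[8]=?); scc=(scc[0]=?,scc[1]=?,scc[2]=?,scc[3]=?,scc[4]=?,scc[5]=?,scc[6]=?,scc[7]=?,scc[8]=?)
step 3: low=(low[0]=0,low[1]=0,low[2]=?,low[3]=?,low[4]=?,low[5]=0,low[6]=?,low[7]=?,low[8]=?); scc=(scc[0]=0,scc[1]=0,scc[2]=?,scc[3]=?,scc[4]=?,scc[5]=0,scc[6]=?,scc[7]=?,scc[8]=?)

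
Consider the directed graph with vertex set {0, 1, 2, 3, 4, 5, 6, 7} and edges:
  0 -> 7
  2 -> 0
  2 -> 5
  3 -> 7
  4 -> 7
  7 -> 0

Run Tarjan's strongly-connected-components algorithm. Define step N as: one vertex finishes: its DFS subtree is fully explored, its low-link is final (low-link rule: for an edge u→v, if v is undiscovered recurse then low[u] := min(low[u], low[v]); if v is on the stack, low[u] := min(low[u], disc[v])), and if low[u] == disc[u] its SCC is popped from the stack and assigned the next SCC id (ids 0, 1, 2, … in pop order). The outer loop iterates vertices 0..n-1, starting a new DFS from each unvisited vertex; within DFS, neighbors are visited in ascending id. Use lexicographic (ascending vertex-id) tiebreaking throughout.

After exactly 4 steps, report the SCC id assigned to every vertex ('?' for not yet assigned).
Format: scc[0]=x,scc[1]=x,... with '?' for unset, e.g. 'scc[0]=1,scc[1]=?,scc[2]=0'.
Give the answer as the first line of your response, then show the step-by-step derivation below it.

scc[0]=0,scc[1]=1,scc[2]=?,scc[3]=?,scc[4]=?,scc[5]=2,scc[6]=?,scc[7]=0

step 1: low=(low[0]=0,low[1]=?,low[2]=?,low[3]=?,low[4]=?,low[5]=?,low[6]=?,low[7]=0); scc=(scc[0]=?,scc[1]=?,scc[2]=?,scc[3]=?,scc[4]=?,scc[5]=?,scc[6]=?,scc[7]=?)
step 2: low=(low[0]=0,low[1]=?,low[2]=?,low[3]=?,low[4]=?,low[5]=?,low[6]=?,low[7]=0); scc=(scc[0]=0,scc[1]=?,scc[2]=?,scc[3]=?,scc[4]=?,scc[5]=?,scc[6]=?,scc[7]=0)
step 3: low=(low[0]=0,low[1]=2,low[2]=?,low[3]=?,low[4]=?,low[5]=?,low[6]=?,low[7]=0); scc=(scc[0]=0,scc[1]=1,scc[2]=?,scc[3]=?,scc[4]=?,scc[5]=?,scc[6]=?,scc[7]=0)
step 4: low=(low[0]=0,low[1]=2,low[2]=3,low[3]=?,low[4]=?,low[5]=4,low[6]=?,low[7]=0); scc=(scc[0]=0,scc[1]=1,scc[2]=?,scc[3]=?,scc[4]=?,scc[5]=2,scc[6]=?,scc[7]=0)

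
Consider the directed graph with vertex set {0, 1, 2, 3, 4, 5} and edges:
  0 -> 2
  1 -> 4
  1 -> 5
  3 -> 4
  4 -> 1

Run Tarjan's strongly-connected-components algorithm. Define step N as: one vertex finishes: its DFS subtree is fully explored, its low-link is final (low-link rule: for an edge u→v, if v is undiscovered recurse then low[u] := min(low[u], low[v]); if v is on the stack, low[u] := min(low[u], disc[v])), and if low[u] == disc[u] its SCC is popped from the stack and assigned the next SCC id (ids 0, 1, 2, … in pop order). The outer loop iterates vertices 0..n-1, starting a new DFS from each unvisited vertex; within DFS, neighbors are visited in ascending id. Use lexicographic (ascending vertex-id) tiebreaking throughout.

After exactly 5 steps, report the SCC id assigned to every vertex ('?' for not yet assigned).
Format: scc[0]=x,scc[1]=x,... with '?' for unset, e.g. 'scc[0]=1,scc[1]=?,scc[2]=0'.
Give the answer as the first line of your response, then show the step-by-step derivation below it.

scc[0]=1,scc[1]=3,scc[2]=0,scc[3]=?,scc[4]=3,scc[5]=2

step 1: low=(low[0]=0,low[1]=?,low[2]=1,low[3]=?,low[4]=?,low[5]=?); scc=(scc[0]=?,scc[1]=?,scc[2]=0,scc[3]=?,scc[4]=?,scc[5]=?)
step 2: low=(low[0]=0,low[1]=?,low[2]=1,low[3]=?,low[4]=?,low[5]=?); scc=(scc[0]=1,scc[1]=?,scc[2]=0,scc[3]=?,scc[4]=?,scc[5]=?)
step 3: low=(low[0]=0,low[1]=2,low[2]=1,low[3]=?,low[4]=2,low[5]=?); scc=(scc[0]=1,scc[1]=?,scc[2]=0,scc[3]=?,scc[4]=?,scc[5]=?)
step 4: low=(low[0]=0,low[1]=2,low[2]=1,low[3]=?,low[4]=2,low[5]=4); scc=(scc[0]=1,scc[1]=?,scc[2]=0,scc[3]=?,scc[4]=?,scc[5]=2)
step 5: low=(low[0]=0,low[1]=2,low[2]=1,low[3]=?,low[4]=2,low[5]=4); scc=(scc[0]=1,scc[1]=3,scc[2]=0,scc[3]=?,scc[4]=3,scc[5]=2)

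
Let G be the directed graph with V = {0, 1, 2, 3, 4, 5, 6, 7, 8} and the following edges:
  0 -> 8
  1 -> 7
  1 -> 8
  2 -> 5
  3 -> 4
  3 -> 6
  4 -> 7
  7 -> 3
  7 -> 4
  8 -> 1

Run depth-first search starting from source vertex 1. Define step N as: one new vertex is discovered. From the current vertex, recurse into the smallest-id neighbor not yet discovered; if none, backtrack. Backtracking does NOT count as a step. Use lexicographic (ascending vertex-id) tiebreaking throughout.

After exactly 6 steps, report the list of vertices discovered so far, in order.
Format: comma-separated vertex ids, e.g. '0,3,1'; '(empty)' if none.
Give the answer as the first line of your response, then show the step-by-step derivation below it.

1,7,3,4,6,8

step 1: discover 1; path=1; order=1
step 2: discover 7; path=1>7; order=1,7
step 3: discover 3; path=1>7>3; order=1,7,3
step 4: discover 4; path=1>7>3>4; order=1,7,3,4
step 5: discover 6; path=1>7>3>6; order=1,7,3,4,6
step 6: discover 8; path=1>8; order=1,7,3,4,6,8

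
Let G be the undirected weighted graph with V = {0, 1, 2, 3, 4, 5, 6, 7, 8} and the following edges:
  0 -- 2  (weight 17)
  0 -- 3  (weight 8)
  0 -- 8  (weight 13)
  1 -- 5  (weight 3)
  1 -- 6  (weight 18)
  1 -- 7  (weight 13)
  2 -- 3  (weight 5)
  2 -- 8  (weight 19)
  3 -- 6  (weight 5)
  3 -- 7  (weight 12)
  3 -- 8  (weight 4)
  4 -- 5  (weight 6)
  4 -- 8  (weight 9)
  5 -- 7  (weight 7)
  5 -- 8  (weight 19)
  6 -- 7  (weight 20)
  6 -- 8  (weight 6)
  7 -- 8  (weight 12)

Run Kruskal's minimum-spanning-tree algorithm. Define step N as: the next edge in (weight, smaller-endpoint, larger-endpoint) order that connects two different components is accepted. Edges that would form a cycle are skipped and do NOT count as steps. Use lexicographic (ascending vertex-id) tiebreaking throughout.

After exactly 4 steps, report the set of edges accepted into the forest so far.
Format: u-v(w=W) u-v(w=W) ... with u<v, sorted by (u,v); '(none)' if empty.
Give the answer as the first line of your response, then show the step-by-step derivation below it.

1-5(w=3) 2-3(w=5) 3-6(w=5) 3-8(w=4)

step 1: add edge 1-5 (w=3); MST = {1-5(w=3)}
step 2: add edge 3-8 (w=4); MST = {1-5(w=3) 3-8(w=4)}
step 3: add edge 2-3 (w=5); MST = {1-5(w=3) 2-3(w=5) 3-8(w=4)}
step 4: add edge 3-6 (w=5); MST = {1-5(w=3) 2-3(w=5) 3-6(w=5) 3-8(w=4)}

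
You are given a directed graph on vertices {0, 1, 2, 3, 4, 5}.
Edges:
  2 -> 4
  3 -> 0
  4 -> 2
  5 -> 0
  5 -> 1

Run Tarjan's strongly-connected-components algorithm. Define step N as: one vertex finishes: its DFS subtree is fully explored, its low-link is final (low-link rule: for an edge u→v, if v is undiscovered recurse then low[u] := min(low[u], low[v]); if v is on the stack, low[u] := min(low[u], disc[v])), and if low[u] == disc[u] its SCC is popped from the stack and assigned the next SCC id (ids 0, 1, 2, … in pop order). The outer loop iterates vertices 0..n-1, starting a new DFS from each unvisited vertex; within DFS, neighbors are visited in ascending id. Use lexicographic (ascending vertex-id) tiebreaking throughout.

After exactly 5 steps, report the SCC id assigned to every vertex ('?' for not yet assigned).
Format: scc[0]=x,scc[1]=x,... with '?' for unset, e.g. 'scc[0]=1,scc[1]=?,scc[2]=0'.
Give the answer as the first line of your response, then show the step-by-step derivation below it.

scc[0]=0,scc[1]=1,scc[2]=2,scc[3]=3,scc[4]=2,scc[5]=?

step 1: low=(low[0]=0,low[1]=?,low[2]=?,low[3]=?,low[4]=?,low[5]=?); scc=(scc[0]=0,scc[1]=?,scc[2]=?,scc[3]=?,scc[4]=?,scc[5]=?)
step 2: low=(low[0]=0,low[1]=1,low[2]=?,low[3]=?,low[4]=?,low[5]=?); scc=(scc[0]=0,scc[1]=1,scc[2]=?,scc[3]=?,scc[4]=?,scc[5]=?)
step 3: low=(low[0]=0,low[1]=1,low[2]=2,low[3]=?,low[4]=2,low[5]=?); scc=(scc[0]=0,scc[1]=1,scc[2]=?,scc[3]=?,scc[4]=?,scc[5]=?)
step 4: low=(low[0]=0,low[1]=1,low[2]=2,low[3]=?,low[4]=2,low[5]=?); scc=(scc[0]=0,scc[1]=1,scc[2]=2,scc[3]=?,scc[4]=2,scc[5]=?)
step 5: low=(low[0]=0,low[1]=1,low[2]=2,low[3]=4,low[4]=2,low[5]=?); scc=(scc[0]=0,scc[1]=1,scc[2]=2,scc[3]=3,scc[4]=2,scc[5]=?)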